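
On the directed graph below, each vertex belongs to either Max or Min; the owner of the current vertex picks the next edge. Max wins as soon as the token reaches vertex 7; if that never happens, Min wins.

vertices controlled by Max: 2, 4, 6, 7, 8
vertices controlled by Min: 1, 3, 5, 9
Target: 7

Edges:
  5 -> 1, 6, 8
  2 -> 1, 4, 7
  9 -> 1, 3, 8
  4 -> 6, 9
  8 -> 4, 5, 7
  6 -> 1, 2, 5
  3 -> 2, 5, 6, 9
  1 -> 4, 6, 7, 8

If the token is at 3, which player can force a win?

A0 = {7}
A1: add {2, 8} — 2 (Max) has 2→7; 8 (Max) has 8→7.
A2: add {6} — 6 (Max) has 6→2.
A3: add {4} — 4 (Max) has 4→6.
A4: add {1} — 1 (Min): all of {4, 6, 7, 8} already in.
A5: add {5} — 5 (Min): all of {1, 6, 8} already in.
A6 = A5; e.g. 3 (Min) can still go to 9. Fixed point.
3 never enters the attractor, so Min can avoid the target forever.

Min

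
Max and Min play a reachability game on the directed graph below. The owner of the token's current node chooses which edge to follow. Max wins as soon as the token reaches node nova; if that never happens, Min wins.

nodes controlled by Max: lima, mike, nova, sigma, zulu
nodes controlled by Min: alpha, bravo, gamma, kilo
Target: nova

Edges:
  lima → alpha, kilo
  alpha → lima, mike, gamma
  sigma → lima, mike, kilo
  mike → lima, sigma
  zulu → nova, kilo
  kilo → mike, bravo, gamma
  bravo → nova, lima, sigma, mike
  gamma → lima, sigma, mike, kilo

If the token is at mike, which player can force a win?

A0 = {nova}
A1: add {zulu} — zulu (Max) has zulu→nova.
A2 = A1; e.g. lima (Max) has no edge into A1. Fixed point.
mike never enters the attractor, so Min can avoid the target forever.

Min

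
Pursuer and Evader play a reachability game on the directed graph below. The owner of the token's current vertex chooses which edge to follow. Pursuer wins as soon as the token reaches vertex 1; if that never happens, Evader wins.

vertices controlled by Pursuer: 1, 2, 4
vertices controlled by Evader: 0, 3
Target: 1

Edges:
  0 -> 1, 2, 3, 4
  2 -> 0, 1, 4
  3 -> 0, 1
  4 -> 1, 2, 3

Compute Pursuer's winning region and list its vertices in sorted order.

A0 = {1}
A1: add {2, 4} — 2 (Pursuer) has 2→1; 4 (Pursuer) has 4→1.
A2 = A1; e.g. 0 (Evader) can still go to 3. Fixed point.
Pursuer's winning region = {1, 2, 4}.

1, 2, 4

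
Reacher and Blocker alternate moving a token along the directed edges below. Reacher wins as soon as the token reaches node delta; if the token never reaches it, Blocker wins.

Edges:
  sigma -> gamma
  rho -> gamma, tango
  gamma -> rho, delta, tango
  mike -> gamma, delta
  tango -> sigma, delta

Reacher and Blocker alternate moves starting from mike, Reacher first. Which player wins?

Track states (vertex, player-to-move).
A0 = {(delta,Reacher), (delta,Blocker)}
A1: add {(gamma,Reacher), (mike,Reacher), (tango,Reacher)}.
(mike,Reacher) ∈ A1 ⇒ Reacher forces the target.

Reacher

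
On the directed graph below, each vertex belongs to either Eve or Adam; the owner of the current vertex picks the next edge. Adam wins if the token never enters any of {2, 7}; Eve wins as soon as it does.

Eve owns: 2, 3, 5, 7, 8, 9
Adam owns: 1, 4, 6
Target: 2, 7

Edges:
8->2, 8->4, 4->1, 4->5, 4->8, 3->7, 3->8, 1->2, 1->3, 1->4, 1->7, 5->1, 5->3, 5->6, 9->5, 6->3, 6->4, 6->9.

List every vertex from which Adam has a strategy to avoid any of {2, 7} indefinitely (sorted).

1, 4, 6

A0 = {2, 7}
A1: add {3, 8} — 3 (Eve) has 3→7; 8 (Eve) has 8→2.
A2: add {5} — 5 (Eve) has 5→3.
A3: add {9} — 9 (Eve) has 9→5.
A4 = A3; e.g. 1 (Adam) can still go to 4. Fixed point.
Eve's attractor = {2, 3, 5, 7, 8, 9}; Adam avoids the target exactly from the complement.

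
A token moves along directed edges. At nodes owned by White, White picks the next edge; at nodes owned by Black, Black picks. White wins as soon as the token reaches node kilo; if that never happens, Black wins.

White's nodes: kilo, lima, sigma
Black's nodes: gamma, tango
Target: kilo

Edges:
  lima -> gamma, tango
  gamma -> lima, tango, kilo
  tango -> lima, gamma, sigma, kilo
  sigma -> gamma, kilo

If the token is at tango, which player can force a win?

Black

A0 = {kilo}
A1: add {sigma} — sigma (White) has sigma→kilo.
A2 = A1; e.g. lima (White) has no edge into A1. Fixed point.
tango never enters the attractor, so Black can avoid the target forever.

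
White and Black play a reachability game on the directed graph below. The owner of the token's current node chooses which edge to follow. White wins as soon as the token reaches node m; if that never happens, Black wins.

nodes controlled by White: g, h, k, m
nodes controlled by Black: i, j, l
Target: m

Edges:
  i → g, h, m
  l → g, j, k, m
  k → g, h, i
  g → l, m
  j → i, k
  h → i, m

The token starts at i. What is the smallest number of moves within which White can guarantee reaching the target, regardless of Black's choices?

A0 = {m}
A1: add {g, h} — g (White) has g→m; h (White) has h→m.
A2: add {i, k} — i (Black): all of {g, h, m} already in; k (White) has k→g.
i enters the attractor at level 2, so White can force the target in 2 moves from there.

2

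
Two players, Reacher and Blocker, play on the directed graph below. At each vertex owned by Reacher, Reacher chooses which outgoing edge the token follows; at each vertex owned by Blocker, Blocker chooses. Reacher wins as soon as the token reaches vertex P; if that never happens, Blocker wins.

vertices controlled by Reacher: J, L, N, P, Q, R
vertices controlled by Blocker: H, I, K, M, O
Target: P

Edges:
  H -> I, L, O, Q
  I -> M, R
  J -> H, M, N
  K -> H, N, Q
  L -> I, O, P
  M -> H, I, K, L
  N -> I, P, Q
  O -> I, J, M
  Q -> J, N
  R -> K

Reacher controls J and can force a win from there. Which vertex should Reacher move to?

N

A0 = {P}
A1: add {L, N} — L (Reacher) has L→P; N (Reacher) has N→P.
A2: add {J, Q} — J (Reacher) has J→N; Q (Reacher) has Q→N.
A3 = A2; e.g. H (Blocker) can still go to I. Fixed point.
From J, successor N is in the attractor (rank 1); the other successors H, M are not.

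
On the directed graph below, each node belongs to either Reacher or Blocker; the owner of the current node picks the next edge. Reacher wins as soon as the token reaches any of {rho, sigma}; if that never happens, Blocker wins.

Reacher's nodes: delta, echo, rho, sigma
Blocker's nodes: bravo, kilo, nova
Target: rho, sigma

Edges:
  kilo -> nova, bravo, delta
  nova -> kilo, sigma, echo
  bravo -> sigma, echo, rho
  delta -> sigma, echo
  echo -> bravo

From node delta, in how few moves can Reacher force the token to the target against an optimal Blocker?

A0 = {rho, sigma}
A1: add {delta} — delta (Reacher) has delta→sigma.
A2 = A1; e.g. kilo (Blocker) can still go to nova. Fixed point.
delta enters the attractor at level 1, so Reacher can force the target in 1 move from there.

1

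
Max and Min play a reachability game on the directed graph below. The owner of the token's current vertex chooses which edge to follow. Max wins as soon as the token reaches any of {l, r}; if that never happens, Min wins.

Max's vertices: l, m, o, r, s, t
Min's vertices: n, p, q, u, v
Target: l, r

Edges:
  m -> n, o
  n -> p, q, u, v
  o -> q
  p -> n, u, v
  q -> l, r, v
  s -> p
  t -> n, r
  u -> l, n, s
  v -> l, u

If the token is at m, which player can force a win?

A0 = {l, r}
A1: add {t} — t (Max) has t→r.
A2 = A1; e.g. m (Max) has no edge into A1. Fixed point.
m never enters the attractor, so Min can avoid the target forever.

Min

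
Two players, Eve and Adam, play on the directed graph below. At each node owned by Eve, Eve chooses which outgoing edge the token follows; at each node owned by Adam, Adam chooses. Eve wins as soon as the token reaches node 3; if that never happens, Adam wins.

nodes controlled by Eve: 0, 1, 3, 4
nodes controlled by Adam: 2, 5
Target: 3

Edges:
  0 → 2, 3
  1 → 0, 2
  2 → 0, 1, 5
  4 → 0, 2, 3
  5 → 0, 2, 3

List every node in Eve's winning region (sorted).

0, 1, 3, 4

A0 = {3}
A1: add {0, 4} — 0 (Eve) has 0→3; 4 (Eve) has 4→3.
A2: add {1} — 1 (Eve) has 1→0.
A3 = A2; e.g. 2 (Adam) can still go to 5. Fixed point.
Eve's winning region = {0, 1, 3, 4}.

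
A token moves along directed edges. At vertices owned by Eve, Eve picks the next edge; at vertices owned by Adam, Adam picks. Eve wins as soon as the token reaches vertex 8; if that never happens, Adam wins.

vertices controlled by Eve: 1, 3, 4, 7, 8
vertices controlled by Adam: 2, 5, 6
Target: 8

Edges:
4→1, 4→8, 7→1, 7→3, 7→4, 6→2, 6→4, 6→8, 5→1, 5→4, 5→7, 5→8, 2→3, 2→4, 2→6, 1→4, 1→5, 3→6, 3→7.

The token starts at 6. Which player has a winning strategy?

Adam

A0 = {8}
A1: add {4} — 4 (Eve) has 4→8.
A2: add {1, 7} — 1 (Eve) has 1→4; 7 (Eve) has 7→4.
A3: add {3, 5} — 3 (Eve) has 3→7; 5 (Adam): all of {1, 4, 7, 8} already in.
A4 = A3; e.g. 2 (Adam) can still go to 6. Fixed point.
6 never enters the attractor, so Adam can avoid the target forever.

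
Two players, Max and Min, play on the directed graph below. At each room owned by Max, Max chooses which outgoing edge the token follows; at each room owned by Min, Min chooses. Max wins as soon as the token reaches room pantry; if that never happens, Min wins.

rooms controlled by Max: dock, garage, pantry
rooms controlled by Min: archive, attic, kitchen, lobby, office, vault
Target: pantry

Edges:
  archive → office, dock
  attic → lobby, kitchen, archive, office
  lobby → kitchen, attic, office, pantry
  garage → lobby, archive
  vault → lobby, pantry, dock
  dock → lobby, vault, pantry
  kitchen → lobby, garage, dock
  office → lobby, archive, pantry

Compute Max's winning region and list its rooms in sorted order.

A0 = {pantry}
A1: add {dock} — dock (Max) has dock→pantry.
A2 = A1; e.g. lobby (Min) can still go to kitchen. Fixed point.
Max's winning region = {dock, pantry}.

dock, pantry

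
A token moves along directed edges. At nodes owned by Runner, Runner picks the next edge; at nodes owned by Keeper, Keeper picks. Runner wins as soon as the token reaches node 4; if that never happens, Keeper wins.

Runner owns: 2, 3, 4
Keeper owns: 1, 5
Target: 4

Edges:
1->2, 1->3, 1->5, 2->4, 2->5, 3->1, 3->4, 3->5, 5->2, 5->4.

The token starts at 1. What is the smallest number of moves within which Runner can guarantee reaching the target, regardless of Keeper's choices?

3

A0 = {4}
A1: add {2, 3} — 2 (Runner) has 2→4; 3 (Runner) has 3→4.
A2: add {5} — 5 (Keeper): all of {2, 4} already in.
A3: add {1} — 1 (Keeper): all of {2, 3, 5} already in.
A3 = all vertices. Fixed point.
1 enters the attractor at level 3, so Runner can force the target in 3 moves from there.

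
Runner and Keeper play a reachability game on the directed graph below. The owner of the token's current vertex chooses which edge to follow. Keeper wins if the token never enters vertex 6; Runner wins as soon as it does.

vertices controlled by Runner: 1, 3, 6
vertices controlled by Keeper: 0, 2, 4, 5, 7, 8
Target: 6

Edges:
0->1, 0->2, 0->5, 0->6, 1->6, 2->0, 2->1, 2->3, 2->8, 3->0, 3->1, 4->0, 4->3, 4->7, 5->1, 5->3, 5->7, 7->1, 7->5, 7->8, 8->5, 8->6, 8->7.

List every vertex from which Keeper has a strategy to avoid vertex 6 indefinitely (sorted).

A0 = {6}
A1: add {1} — 1 (Runner) has 1→6.
A2: add {3} — 3 (Runner) has 3→1.
A3 = A2; e.g. 0 (Keeper) can still go to 2. Fixed point.
Runner's attractor = {1, 3, 6}; Keeper avoids the target exactly from the complement.

0, 2, 4, 5, 7, 8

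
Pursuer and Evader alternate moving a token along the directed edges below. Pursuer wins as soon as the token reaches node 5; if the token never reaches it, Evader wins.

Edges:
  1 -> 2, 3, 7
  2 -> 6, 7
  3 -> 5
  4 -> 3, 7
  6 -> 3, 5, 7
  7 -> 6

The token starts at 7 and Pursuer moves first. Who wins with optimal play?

Evader

Track states (vertex, player-to-move).
A0 = {(5,Pursuer), (5,Evader)}
A1: add {(3,Pursuer), (3,Evader), (6,Pursuer)}.
A2: add {(1,Pursuer), (4,Pursuer), (7,Evader)}.
A3: add {(2,Pursuer)}.
A4 = A3; e.g. (1,Evader) stays out. (7,Pursuer) never enters ⇒ Evader avoids the target.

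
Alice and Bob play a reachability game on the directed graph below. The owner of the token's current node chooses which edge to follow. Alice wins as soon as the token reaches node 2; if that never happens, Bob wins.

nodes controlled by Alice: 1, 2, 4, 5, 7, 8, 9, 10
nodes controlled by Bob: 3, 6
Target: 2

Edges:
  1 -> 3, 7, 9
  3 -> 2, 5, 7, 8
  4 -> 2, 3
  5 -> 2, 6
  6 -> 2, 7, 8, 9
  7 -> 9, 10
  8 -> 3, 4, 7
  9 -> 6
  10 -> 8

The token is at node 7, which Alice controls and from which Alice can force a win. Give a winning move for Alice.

A0 = {2}
A1: add {4, 5} — 4 (Alice) has 4→2; 5 (Alice) has 5→2.
A2: add {8} — 8 (Alice) has 8→4.
A3: add {10} — 10 (Alice) has 10→8.
A4: add {7} — 7 (Alice) has 7→10.
A5: add {1, 3} — 1 (Alice) has 1→7; 3 (Bob): all of {2, 5, 7, 8} already in.
A6 = A5; e.g. 6 (Bob) can still go to 9. Fixed point.
From 7, successor 10 is in the attractor (rank 3); the other successor 9 is not.

10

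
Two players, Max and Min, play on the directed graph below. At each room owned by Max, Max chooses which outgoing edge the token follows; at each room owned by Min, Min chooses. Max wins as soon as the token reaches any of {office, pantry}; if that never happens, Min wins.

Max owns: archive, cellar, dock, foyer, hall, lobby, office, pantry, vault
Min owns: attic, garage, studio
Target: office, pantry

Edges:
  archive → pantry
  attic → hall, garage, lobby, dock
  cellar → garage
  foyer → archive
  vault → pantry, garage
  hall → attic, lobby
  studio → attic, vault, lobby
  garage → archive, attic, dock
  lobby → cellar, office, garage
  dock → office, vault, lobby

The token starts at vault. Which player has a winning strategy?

A0 = {office, pantry}
A1: add {archive, dock, lobby, vault} — archive (Max) has archive→pantry; vault (Max) has vault→pantry; lobby (Max) has lobby→office; dock (Max) has dock→office.
vault ∈ A1, so Max can force the target.

Max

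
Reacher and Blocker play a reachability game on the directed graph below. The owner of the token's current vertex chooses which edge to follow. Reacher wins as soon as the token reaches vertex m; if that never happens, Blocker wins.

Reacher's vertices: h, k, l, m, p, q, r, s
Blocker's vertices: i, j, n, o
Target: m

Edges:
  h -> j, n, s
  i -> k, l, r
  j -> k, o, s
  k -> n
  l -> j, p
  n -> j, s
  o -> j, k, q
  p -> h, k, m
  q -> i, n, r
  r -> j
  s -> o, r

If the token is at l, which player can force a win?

Reacher

A0 = {m}
A1: add {p} — p (Reacher) has p→m.
A2: add {l} — l (Reacher) has l→p.
A3 = A2; e.g. h (Reacher) has no edge into A2. Fixed point.
l ∈ A2, so Reacher can force the target.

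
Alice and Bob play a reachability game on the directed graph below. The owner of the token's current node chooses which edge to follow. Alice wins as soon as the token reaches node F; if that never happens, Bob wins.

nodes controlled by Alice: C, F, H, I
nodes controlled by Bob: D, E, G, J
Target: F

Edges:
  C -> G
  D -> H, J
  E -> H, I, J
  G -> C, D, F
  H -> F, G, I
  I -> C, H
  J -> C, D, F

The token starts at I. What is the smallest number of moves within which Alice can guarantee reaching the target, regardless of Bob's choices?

A0 = {F}
A1: add {H} — H (Alice) has H→F.
A2: add {I} — I (Alice) has I→H.
A3 = A2; e.g. C (Alice) has no edge into A2. Fixed point.
I enters the attractor at level 2, so Alice can force the target in 2 moves from there.

2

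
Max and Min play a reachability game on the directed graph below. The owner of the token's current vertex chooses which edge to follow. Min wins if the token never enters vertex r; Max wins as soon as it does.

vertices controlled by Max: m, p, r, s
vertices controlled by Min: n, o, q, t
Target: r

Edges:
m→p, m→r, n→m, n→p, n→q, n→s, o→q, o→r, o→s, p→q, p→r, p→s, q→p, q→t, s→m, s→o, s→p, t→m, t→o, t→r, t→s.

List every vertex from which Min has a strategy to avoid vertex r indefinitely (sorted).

n, o, q, t

A0 = {r}
A1: add {m, p} — m (Max) has m→r; p (Max) has p→r.
A2: add {s} — s (Max) has s→m.
A3 = A2; e.g. n (Min) can still go to q. Fixed point.
Max's attractor = {m, p, r, s}; Min avoids the target exactly from the complement.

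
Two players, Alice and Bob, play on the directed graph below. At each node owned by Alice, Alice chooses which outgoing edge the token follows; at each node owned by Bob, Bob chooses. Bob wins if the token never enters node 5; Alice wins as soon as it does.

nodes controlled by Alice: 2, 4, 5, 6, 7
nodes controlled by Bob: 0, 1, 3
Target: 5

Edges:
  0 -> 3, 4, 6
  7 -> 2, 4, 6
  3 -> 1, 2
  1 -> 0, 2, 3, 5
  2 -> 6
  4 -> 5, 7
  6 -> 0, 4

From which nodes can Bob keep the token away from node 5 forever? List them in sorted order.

0, 1, 3

A0 = {5}
A1: add {4} — 4 (Alice) has 4→5.
A2: add {6, 7} — 6 (Alice) has 6→4; 7 (Alice) has 7→4.
A3: add {2} — 2 (Alice) has 2→6.
A4 = A3; e.g. 0 (Bob) can still go to 3. Fixed point.
Alice's attractor = {2, 4, 5, 6, 7}; Bob avoids the target exactly from the complement.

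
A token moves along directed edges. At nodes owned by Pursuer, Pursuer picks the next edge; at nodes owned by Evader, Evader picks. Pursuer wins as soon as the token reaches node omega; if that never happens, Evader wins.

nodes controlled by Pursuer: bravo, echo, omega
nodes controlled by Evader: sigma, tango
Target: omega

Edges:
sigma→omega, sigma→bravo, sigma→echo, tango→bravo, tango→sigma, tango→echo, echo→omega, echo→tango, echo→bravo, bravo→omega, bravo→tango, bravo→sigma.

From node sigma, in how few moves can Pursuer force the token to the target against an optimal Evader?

A0 = {omega}
A1: add {bravo, echo} — bravo (Pursuer) has bravo→omega; echo (Pursuer) has echo→omega.
A2: add {sigma} — sigma (Evader): all of {omega, bravo, echo} already in.
sigma enters the attractor at level 2, so Pursuer can force the target in 2 moves from there.

2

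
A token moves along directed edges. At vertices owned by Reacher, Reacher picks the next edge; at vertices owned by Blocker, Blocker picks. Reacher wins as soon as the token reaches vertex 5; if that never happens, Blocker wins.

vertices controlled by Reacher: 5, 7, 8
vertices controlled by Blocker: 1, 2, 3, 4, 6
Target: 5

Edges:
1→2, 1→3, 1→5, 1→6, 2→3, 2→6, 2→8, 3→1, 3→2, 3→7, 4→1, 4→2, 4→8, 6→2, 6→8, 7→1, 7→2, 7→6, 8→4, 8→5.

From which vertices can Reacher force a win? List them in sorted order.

5, 8

A0 = {5}
A1: add {8} — 8 (Reacher) has 8→5.
A2 = A1; e.g. 1 (Blocker) can still go to 2. Fixed point.
Reacher's winning region = {5, 8}.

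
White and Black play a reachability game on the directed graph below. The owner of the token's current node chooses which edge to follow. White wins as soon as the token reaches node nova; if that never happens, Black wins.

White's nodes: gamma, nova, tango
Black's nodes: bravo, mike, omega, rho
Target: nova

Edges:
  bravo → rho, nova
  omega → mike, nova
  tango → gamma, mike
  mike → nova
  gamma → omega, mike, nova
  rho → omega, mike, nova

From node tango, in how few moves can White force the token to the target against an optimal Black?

2

A0 = {nova}
A1: add {gamma, mike} — gamma (White) has gamma→nova; mike (Black): all of {nova} already in.
A2: add {omega, tango} — tango (White) has tango→gamma; omega (Black): all of {mike, nova} already in.
tango enters the attractor at level 2, so White can force the target in 2 moves from there.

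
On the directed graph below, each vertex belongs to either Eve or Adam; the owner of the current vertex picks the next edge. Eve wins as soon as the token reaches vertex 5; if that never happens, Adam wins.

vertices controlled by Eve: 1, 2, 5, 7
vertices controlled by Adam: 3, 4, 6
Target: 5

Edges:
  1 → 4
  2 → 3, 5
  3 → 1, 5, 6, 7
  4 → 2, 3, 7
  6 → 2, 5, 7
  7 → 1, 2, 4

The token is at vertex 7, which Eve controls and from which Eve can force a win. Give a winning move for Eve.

A0 = {5}
A1: add {2} — 2 (Eve) has 2→5.
A2: add {7} — 7 (Eve) has 7→2.
A3: add {6} — 6 (Adam): all of {2, 5, 7} already in.
A4 = A3; e.g. 1 (Eve) has no edge into A3. Fixed point.
From 7, successor 2 is in the attractor (rank 1); the other successors 1, 4 are not.

2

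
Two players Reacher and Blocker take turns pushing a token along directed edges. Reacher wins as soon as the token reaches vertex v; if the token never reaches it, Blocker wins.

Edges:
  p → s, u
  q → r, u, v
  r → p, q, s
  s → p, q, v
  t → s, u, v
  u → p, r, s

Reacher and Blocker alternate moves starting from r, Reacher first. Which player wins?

Track states (vertex, player-to-move).
A0 = {(v,Reacher), (v,Blocker)}
A1: add {(q,Reacher), (s,Reacher), (t,Reacher)}.
A2 = A1; e.g. (p,Reacher) stays out. (r,Reacher) never enters ⇒ Blocker avoids the target.

Blocker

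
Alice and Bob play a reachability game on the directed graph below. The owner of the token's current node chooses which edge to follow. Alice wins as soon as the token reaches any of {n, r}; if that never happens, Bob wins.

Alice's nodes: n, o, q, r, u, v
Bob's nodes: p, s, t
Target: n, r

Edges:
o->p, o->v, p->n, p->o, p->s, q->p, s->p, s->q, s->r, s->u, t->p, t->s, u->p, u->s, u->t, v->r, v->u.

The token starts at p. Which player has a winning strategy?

Bob

A0 = {n, r}
A1: add {v} — v (Alice) has v→r.
A2: add {o} — o (Alice) has o→v.
A3 = A2; e.g. p (Bob) can still go to s. Fixed point.
p never enters the attractor, so Bob can avoid the target forever.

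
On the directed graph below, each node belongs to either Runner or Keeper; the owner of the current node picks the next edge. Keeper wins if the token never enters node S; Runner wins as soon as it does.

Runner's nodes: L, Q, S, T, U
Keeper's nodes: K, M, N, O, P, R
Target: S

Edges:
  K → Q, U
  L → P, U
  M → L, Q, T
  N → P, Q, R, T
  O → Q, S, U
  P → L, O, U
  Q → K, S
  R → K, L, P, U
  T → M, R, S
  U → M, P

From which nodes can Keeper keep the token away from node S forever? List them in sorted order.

K, L, M, N, O, P, R, U

A0 = {S}
A1: add {Q, T} — Q (Runner) has Q→S; T (Runner) has T→S.
A2 = A1; e.g. K (Keeper) can still go to U. Fixed point.
Runner's attractor = {Q, S, T}; Keeper avoids the target exactly from the complement.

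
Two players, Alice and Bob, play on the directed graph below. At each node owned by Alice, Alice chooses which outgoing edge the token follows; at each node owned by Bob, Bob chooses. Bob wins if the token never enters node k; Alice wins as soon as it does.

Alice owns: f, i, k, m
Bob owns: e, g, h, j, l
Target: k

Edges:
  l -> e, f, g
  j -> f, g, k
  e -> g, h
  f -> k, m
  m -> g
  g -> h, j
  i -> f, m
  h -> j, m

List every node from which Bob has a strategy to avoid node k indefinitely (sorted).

A0 = {k}
A1: add {f} — f (Alice) has f→k.
A2: add {i} — i (Alice) has i→f.
A3 = A2; e.g. e (Bob) can still go to g. Fixed point.
Alice's attractor = {f, i, k}; Bob avoids the target exactly from the complement.

e, g, h, j, l, m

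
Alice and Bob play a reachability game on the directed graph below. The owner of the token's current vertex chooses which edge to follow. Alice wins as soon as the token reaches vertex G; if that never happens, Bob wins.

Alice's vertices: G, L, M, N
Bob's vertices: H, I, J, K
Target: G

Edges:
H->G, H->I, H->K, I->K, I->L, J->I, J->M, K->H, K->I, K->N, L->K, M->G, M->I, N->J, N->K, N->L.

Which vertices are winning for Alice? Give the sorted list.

A0 = {G}
A1: add {M} — M (Alice) has M→G.
A2 = A1; e.g. H (Bob) can still go to I. Fixed point.
Alice's winning region = {G, M}.

G, M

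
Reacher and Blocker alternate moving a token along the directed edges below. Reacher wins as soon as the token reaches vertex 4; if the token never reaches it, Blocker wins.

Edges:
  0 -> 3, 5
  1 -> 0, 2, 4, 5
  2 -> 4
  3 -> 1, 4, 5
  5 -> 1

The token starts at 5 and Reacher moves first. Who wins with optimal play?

Blocker

Track states (vertex, player-to-move).
A0 = {(4,Reacher), (4,Blocker)}
A1: add {(1,Reacher), (2,Reacher), (2,Blocker), (3,Reacher)}.
A2: add {(5,Blocker)}.
A3: add {(0,Reacher)}.
A4 = A3; e.g. (0,Blocker) stays out. (5,Reacher) never enters ⇒ Blocker avoids the target.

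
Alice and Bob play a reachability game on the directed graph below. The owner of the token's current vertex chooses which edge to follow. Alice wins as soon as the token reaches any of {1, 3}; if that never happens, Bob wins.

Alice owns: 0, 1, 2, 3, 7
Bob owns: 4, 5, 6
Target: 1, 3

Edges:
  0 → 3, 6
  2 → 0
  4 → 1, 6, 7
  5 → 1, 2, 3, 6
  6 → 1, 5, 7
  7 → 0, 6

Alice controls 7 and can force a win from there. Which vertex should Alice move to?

A0 = {1, 3}
A1: add {0} — 0 (Alice) has 0→3.
A2: add {2, 7} — 2 (Alice) has 2→0; 7 (Alice) has 7→0.
A3 = A2; e.g. 4 (Bob) can still go to 6. Fixed point.
From 7, successor 0 is in the attractor (rank 1); the other successor 6 is not.

0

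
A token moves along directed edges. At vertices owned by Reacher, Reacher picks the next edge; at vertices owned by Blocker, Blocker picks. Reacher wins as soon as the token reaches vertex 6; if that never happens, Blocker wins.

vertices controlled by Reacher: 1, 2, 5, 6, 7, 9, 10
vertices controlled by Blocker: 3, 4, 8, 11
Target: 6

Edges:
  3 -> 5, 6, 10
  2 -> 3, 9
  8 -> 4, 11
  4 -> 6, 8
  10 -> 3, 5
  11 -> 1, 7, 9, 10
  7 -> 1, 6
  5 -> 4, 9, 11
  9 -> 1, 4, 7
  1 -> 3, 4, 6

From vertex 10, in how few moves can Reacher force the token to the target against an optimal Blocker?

A0 = {6}
A1: add {1, 7} — 1 (Reacher) has 1→6; 7 (Reacher) has 7→6.
A2: add {9} — 9 (Reacher) has 9→1.
A3: add {2, 5} — 2 (Reacher) has 2→9; 5 (Reacher) has 5→9.
A4: add {10} — 10 (Reacher) has 10→5.
10 enters the attractor at level 4, so Reacher can force the target in 4 moves from there.

4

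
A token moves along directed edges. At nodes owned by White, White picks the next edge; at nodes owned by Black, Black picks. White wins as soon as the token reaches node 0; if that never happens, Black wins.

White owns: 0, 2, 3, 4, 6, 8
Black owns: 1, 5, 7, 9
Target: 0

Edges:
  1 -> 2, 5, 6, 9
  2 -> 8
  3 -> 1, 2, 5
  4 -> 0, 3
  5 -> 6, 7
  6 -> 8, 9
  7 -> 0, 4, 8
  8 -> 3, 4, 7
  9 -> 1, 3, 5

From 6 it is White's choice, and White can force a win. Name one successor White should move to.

A0 = {0}
A1: add {4} — 4 (White) has 4→0.
A2: add {8} — 8 (White) has 8→4.
A3: add {2, 6, 7} — 2 (White) has 2→8; 6 (White) has 6→8; 7 (Black): all of {0, 4, 8} already in.
A4: add {3, 5} — 3 (White) has 3→2; 5 (Black): all of {6, 7} already in.
A5 = A4; e.g. 1 (Black) can still go to 9. Fixed point.
From 6, successor 8 is in the attractor (rank 2); the other successor 9 is not.

8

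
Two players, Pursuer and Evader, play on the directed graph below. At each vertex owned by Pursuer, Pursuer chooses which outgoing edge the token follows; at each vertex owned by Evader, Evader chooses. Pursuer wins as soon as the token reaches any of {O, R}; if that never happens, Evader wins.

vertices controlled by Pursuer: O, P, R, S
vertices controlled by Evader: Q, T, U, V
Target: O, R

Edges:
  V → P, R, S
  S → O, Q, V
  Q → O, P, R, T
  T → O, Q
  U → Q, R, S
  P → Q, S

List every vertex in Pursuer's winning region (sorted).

O, P, R, S, V

A0 = {O, R}
A1: add {S} — S (Pursuer) has S→O.
A2: add {P} — P (Pursuer) has P→S.
A3: add {V} — V (Evader): all of {P, R, S} already in.
A4 = A3; e.g. Q (Evader) can still go to T. Fixed point.
Pursuer's winning region = {O, P, R, S, V}.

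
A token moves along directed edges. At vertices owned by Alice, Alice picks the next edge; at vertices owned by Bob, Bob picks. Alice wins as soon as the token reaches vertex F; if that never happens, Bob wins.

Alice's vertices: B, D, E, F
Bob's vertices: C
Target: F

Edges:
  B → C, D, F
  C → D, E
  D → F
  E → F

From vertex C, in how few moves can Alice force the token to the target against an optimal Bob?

2

A0 = {F}
A1: add {B, D, E} — B (Alice) has B→F; D (Alice) has D→F; E (Alice) has E→F.
A2: add {C} — C (Bob): all of {D, E} already in.
A2 = all vertices. Fixed point.
C enters the attractor at level 2, so Alice can force the target in 2 moves from there.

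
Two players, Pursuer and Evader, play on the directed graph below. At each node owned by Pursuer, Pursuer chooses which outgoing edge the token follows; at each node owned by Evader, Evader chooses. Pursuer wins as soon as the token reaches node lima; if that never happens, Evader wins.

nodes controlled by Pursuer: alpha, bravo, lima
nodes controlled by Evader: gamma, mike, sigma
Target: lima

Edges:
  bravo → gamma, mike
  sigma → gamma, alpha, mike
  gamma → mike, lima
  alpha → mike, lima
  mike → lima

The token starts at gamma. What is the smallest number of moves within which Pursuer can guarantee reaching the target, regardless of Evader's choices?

A0 = {lima}
A1: add {alpha, mike} — alpha (Pursuer) has alpha→lima; mike (Evader): all of {lima} already in.
A2: add {bravo, gamma} — bravo (Pursuer) has bravo→mike; gamma (Evader): all of {mike, lima} already in.
gamma enters the attractor at level 2, so Pursuer can force the target in 2 moves from there.

2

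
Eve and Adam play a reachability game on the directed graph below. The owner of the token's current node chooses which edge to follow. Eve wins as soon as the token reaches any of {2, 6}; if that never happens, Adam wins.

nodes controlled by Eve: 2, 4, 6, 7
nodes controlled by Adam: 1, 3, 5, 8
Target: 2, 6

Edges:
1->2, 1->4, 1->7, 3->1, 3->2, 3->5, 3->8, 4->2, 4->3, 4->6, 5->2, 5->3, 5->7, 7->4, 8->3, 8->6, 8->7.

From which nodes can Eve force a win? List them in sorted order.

A0 = {2, 6}
A1: add {4} — 4 (Eve) has 4→2.
A2: add {7} — 7 (Eve) has 7→4.
A3: add {1} — 1 (Adam): all of {2, 4, 7} already in.
A4 = A3; e.g. 3 (Adam) can still go to 5. Fixed point.
Eve's winning region = {1, 2, 4, 6, 7}.

1, 2, 4, 6, 7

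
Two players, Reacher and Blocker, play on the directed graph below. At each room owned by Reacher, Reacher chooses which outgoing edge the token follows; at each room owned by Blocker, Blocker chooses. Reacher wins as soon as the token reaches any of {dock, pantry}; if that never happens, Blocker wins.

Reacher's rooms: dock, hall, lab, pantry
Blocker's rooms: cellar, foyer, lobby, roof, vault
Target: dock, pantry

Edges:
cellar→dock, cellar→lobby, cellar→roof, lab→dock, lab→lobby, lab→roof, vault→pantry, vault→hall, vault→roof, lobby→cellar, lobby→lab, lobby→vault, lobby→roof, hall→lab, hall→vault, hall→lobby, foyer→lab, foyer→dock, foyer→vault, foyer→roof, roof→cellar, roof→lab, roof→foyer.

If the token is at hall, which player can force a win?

A0 = {dock, pantry}
A1: add {lab} — lab (Reacher) has lab→dock.
A2: add {hall} — hall (Reacher) has hall→lab.
A3 = A2; e.g. cellar (Blocker) can still go to lobby. Fixed point.
hall ∈ A2, so Reacher can force the target.

Reacher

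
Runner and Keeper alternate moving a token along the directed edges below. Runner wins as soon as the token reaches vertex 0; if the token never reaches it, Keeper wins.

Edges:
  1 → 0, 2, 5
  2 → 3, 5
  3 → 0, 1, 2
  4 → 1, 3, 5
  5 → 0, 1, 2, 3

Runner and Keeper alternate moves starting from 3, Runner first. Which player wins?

Track states (vertex, player-to-move).
A0 = {(0,Runner), (0,Keeper)}
A1: add {(1,Runner), (3,Runner), (5,Runner)}.
(3,Runner) ∈ A1 ⇒ Runner forces the target.

Runner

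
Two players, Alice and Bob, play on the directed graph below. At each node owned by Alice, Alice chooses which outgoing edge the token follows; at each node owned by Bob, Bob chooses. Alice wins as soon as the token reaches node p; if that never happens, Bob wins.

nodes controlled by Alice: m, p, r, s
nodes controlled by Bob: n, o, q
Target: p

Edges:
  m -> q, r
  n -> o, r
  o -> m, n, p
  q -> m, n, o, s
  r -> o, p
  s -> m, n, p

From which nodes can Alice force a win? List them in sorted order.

A0 = {p}
A1: add {r, s} — r (Alice) has r→p; s (Alice) has s→p.
A2: add {m} — m (Alice) has m→r.
A3 = A2; e.g. n (Bob) can still go to o. Fixed point.
Alice's winning region = {m, p, r, s}.

m, p, r, s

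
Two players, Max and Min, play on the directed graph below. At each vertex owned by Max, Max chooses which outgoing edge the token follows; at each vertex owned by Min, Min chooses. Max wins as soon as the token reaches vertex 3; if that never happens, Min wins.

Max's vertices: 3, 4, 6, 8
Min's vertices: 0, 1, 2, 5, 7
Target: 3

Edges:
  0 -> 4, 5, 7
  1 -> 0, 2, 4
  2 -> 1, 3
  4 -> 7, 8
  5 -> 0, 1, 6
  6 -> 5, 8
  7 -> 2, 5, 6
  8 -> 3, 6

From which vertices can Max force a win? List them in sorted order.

3, 4, 6, 8

A0 = {3}
A1: add {8} — 8 (Max) has 8→3.
A2: add {4, 6} — 4 (Max) has 4→8; 6 (Max) has 6→8.
A3 = A2; e.g. 0 (Min) can still go to 5. Fixed point.
Max's winning region = {3, 4, 6, 8}.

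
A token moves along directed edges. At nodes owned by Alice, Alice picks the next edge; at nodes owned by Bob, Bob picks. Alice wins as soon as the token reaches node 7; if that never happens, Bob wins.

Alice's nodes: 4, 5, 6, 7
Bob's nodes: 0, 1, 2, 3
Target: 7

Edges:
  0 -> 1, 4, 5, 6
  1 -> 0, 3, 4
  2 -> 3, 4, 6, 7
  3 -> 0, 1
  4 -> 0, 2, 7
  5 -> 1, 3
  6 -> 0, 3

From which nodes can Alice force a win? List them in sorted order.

A0 = {7}
A1: add {4} — 4 (Alice) has 4→7.
A2 = A1; e.g. 0 (Bob) can still go to 1. Fixed point.
Alice's winning region = {4, 7}.

4, 7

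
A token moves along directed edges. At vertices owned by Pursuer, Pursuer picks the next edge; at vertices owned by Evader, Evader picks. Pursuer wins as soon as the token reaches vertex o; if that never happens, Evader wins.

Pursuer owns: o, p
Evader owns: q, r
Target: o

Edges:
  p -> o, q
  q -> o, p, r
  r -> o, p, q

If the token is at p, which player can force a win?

A0 = {o}
A1: add {p} — p (Pursuer) has p→o.
A2 = A1; e.g. q (Evader) can still go to r. Fixed point.
p ∈ A1, so Pursuer can force the target.

Pursuer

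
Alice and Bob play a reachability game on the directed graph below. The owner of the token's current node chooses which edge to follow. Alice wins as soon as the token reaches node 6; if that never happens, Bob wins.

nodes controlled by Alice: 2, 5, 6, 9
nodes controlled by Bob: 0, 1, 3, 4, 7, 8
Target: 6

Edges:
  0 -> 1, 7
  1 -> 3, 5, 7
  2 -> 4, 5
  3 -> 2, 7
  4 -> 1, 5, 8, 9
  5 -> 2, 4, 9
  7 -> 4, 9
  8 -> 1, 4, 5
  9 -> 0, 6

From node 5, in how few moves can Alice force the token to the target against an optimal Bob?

A0 = {6}
A1: add {9} — 9 (Alice) has 9→6.
A2: add {5} — 5 (Alice) has 5→9.
5 enters the attractor at level 2, so Alice can force the target in 2 moves from there.

2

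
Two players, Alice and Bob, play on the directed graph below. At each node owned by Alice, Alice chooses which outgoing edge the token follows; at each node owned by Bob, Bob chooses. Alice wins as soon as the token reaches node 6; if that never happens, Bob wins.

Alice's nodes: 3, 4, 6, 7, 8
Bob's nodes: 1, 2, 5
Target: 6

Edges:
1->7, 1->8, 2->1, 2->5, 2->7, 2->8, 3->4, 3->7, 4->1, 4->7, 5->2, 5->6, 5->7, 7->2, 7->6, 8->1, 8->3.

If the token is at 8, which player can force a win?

A0 = {6}
A1: add {7} — 7 (Alice) has 7→6.
A2: add {3, 4} — 3 (Alice) has 3→7; 4 (Alice) has 4→7.
A3: add {8} — 8 (Alice) has 8→3.
8 ∈ A3, so Alice can force the target.

Alice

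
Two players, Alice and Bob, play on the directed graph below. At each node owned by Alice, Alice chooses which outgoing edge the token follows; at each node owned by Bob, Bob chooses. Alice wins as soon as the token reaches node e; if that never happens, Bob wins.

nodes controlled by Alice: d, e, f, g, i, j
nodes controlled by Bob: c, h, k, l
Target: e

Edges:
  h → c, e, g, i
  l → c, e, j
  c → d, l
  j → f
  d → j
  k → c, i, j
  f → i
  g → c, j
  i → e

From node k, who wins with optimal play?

Bob

A0 = {e}
A1: add {i} — i (Alice) has i→e.
A2: add {f} — f (Alice) has f→i.
A3: add {j} — j (Alice) has j→f.
A4: add {d, g} — d (Alice) has d→j; g (Alice) has g→j.
A5 = A4; e.g. c (Bob) can still go to l. Fixed point.
k never enters the attractor, so Bob can avoid the target forever.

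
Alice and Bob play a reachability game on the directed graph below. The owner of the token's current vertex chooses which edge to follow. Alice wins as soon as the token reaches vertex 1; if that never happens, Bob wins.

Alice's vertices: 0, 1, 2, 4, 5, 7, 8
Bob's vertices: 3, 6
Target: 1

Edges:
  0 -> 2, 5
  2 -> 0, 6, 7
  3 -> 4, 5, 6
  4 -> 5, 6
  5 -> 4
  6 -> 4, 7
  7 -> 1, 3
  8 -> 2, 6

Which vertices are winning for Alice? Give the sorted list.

A0 = {1}
A1: add {7} — 7 (Alice) has 7→1.
A2: add {2} — 2 (Alice) has 2→7.
A3: add {0, 8} — 0 (Alice) has 0→2; 8 (Alice) has 8→2.
A4 = A3; e.g. 3 (Bob) can still go to 4. Fixed point.
Alice's winning region = {0, 1, 2, 7, 8}.

0, 1, 2, 7, 8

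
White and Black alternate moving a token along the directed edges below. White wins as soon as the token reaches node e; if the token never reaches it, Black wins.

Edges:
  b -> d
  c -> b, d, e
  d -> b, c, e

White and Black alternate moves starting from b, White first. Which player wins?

Black

Track states (vertex, player-to-move).
A0 = {(e,White), (e,Black)}
A1: add {(c,White), (d,White)}.
A2: add {(b,Black)}.
A3 = A2; e.g. (b,White) stays out. (b,White) never enters ⇒ Black avoids the target.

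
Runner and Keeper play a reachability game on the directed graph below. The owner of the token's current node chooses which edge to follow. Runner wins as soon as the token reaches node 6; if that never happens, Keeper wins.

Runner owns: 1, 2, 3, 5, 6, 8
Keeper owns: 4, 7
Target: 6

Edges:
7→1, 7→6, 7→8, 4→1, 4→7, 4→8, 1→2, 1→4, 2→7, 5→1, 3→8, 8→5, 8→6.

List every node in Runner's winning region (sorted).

3, 6, 8

A0 = {6}
A1: add {8} — 8 (Runner) has 8→6.
A2: add {3} — 3 (Runner) has 3→8.
A3 = A2; e.g. 1 (Runner) has no edge into A2. Fixed point.
Runner's winning region = {3, 6, 8}.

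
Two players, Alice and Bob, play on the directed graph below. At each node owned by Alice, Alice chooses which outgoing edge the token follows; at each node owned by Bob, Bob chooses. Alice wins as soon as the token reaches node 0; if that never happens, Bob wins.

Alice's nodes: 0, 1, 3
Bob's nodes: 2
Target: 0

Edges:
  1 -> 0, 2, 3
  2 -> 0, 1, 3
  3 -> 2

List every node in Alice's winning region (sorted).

A0 = {0}
A1: add {1} — 1 (Alice) has 1→0.
A2 = A1; e.g. 2 (Bob) can still go to 3. Fixed point.
Alice's winning region = {0, 1}.

0, 1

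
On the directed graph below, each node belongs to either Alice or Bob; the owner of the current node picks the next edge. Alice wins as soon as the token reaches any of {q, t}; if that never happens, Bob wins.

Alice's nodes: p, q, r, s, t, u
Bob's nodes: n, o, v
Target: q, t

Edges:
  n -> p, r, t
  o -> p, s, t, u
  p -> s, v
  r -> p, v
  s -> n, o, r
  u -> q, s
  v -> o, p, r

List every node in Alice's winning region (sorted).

q, t, u

A0 = {q, t}
A1: add {u} — u (Alice) has u→q.
A2 = A1; e.g. n (Bob) can still go to p. Fixed point.
Alice's winning region = {q, t, u}.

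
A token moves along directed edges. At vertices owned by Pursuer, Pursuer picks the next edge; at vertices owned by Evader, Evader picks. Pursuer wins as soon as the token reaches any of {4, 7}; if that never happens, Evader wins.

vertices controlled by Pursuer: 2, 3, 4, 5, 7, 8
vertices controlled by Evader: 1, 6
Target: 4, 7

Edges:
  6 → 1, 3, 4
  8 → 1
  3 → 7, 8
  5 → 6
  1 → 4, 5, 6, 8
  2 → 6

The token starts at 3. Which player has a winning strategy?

A0 = {4, 7}
A1: add {3} — 3 (Pursuer) has 3→7.
A2 = A1; e.g. 1 (Evader) can still go to 5. Fixed point.
3 ∈ A1, so Pursuer can force the target.

Pursuer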